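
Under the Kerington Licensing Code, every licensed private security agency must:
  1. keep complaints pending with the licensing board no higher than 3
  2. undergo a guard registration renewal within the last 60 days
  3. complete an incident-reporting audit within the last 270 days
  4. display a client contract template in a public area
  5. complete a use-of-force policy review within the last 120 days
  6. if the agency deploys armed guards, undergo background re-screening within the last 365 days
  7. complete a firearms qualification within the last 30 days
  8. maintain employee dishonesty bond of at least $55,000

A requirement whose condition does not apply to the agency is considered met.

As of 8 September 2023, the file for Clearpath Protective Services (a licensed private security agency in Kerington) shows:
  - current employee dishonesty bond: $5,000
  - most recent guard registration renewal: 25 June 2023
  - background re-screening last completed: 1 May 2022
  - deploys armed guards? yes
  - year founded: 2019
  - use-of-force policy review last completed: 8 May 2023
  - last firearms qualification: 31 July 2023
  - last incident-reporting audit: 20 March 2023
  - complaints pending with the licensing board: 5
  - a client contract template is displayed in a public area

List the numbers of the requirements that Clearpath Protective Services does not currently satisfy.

1, 2, 5, 6, 7, 8

1. complaints pending with the licensing board 5 > 3 → not met
2. guard registration renewal 75 days ago vs limit 60 → not met
3. incident-reporting audit 172 days ago vs limit 270 → met
4. client contract template present → met
5. use-of-force policy review 123 days ago vs limit 120 → not met
6. condition 'deploys armed guards' holds; background re-screening 495 days ago vs limit 365 → not met
7. firearms qualification 39 days ago vs limit 30 → not met
8. employee dishonesty bond $5,000 < $55,000 → not met
Not met: 1, 2, 5, 6, 7, 8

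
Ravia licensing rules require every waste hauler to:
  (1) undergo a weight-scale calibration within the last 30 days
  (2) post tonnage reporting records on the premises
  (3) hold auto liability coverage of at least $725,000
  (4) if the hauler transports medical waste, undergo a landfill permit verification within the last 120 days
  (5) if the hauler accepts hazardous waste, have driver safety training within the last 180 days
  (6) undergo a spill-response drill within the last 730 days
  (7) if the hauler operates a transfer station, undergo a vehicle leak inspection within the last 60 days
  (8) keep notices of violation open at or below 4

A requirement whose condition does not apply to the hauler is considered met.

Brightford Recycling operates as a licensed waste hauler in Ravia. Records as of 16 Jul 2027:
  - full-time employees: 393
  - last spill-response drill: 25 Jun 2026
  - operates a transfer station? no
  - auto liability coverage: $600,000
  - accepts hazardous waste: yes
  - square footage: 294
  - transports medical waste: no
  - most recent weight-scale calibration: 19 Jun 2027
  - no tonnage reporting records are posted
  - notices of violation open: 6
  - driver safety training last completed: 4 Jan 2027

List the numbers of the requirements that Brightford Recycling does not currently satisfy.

2, 3, 5, 8

1. weight-scale calibration 27 days ago vs limit 30 → met
2. tonnage reporting records absent → not met
3. auto liability coverage $600,000 < $725,000 → not met
4. condition 'transports medical waste' does not hold → requirement n/a → met
5. condition 'accepts hazardous waste' holds; driver safety training 193 days ago vs limit 180 → not met
6. spill-response drill 386 days ago vs limit 730 → met
7. condition 'operates a transfer station' does not hold → requirement n/a → met
8. notices of violation open 6 > 4 → not met
Not met: 2, 3, 5, 8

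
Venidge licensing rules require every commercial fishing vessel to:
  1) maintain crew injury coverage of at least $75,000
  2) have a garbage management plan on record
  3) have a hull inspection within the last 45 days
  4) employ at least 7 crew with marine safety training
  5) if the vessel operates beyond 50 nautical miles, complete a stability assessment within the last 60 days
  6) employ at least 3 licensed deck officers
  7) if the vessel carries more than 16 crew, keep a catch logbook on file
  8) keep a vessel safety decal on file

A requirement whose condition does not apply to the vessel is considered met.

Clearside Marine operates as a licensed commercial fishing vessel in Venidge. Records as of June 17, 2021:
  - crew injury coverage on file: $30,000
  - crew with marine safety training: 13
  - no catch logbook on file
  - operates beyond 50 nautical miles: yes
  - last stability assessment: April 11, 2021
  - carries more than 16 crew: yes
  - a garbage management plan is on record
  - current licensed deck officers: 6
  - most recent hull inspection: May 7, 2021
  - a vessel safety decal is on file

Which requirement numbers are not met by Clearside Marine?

1, 5, 7

1. crew injury coverage $30,000 < $75,000 → not met
2. garbage management plan present → met
3. hull inspection 41 days ago vs limit 45 → met
4. crew with marine safety training 13 ≥ 7 → met
5. condition 'operates beyond 50 nautical miles' holds; stability assessment 67 days ago vs limit 60 → not met
6. licensed deck officers 6 ≥ 3 → met
7. condition 'carries more than 16 crew' holds; catch logbook absent → not met
8. vessel safety decal present → met
Not met: 1, 5, 7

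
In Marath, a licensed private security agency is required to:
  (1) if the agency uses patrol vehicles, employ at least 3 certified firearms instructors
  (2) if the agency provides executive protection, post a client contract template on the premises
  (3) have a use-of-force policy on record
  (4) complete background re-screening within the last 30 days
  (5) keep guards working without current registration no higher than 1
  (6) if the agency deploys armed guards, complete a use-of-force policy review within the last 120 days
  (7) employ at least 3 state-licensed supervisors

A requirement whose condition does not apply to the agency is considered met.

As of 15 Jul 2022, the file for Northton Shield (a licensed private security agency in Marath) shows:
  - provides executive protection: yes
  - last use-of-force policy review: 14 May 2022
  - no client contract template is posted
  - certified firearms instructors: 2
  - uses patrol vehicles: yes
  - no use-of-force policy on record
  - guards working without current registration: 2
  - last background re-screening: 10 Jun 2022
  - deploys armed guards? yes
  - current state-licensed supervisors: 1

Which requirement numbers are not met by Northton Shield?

1, 2, 3, 4, 5, 7

1. condition 'uses patrol vehicles' holds; certified firearms instructors 2 < 3 → not met
2. condition 'provides executive protection' holds; client contract template absent → not met
3. use-of-force policy absent → not met
4. background re-screening 35 days ago vs limit 30 → not met
5. guards working without current registration 2 > 1 → not met
6. condition 'deploys armed guards' holds; use-of-force policy review 62 days ago vs limit 120 → met
7. state-licensed supervisors 1 < 3 → not met
Not met: 1, 2, 3, 4, 5, 7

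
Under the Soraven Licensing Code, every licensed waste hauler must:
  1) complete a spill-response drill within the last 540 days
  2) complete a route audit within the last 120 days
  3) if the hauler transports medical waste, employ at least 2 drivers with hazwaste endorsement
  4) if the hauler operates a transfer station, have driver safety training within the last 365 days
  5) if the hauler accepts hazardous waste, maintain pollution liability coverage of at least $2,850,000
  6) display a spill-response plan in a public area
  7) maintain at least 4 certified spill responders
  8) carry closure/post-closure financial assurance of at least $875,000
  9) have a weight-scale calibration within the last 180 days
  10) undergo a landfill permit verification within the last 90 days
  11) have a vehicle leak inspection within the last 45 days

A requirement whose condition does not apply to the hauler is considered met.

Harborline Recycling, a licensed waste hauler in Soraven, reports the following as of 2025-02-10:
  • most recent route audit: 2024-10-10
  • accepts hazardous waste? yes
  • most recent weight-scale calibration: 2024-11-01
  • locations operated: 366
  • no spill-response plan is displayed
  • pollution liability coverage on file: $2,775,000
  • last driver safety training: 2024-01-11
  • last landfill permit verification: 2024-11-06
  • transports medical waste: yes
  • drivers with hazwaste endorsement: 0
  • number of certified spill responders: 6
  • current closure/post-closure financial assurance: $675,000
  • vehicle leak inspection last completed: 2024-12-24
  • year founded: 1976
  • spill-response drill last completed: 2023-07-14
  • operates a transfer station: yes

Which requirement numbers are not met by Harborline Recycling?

1. spill-response drill 577 days ago vs limit 540 → not met
2. route audit 123 days ago vs limit 120 → not met
3. condition 'transports medical waste' holds; drivers with hazwaste endorsement 0 < 2 → not met
4. condition 'operates a transfer station' holds; driver safety training 396 days ago vs limit 365 → not met
5. condition 'accepts hazardous waste' holds; pollution liability coverage $2,775,000 < $2,850,000 → not met
6. spill-response plan absent → not met
7. certified spill responders 6 ≥ 4 → met
8. closure/post-closure financial assurance $675,000 < $875,000 → not met
9. weight-scale calibration 101 days ago vs limit 180 → met
10. landfill permit verification 96 days ago vs limit 90 → not met
11. vehicle leak inspection 48 days ago vs limit 45 → not met
Not met: 1, 2, 3, 4, 5, 6, 8, 10, 11

1, 2, 3, 4, 5, 6, 8, 10, 11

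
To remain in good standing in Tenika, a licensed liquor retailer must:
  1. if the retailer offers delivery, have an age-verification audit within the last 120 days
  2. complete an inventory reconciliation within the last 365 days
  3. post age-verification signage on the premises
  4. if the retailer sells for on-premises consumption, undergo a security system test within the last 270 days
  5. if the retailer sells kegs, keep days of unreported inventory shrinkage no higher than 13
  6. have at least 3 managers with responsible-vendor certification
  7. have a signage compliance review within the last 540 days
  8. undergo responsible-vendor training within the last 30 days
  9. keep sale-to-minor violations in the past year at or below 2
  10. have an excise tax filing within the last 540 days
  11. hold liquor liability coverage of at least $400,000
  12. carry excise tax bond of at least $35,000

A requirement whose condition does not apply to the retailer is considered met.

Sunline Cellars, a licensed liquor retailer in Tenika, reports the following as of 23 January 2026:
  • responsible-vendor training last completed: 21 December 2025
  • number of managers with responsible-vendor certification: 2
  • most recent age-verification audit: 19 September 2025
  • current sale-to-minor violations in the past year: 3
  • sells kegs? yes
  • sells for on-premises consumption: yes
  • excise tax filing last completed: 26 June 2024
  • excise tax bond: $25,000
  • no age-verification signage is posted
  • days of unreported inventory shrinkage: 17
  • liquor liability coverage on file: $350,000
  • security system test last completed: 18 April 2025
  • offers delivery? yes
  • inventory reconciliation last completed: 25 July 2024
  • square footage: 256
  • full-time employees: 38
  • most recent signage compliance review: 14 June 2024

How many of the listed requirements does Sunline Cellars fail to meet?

1. condition 'offers delivery' holds; age-verification audit 126 days ago vs limit 120 → not met
2. inventory reconciliation 547 days ago vs limit 365 → not met
3. age-verification signage absent → not met
4. condition 'sells for on-premises consumption' holds; security system test 280 days ago vs limit 270 → not met
5. condition 'sells kegs' holds; days of unreported inventory shrinkage 17 > 13 → not met
6. managers with responsible-vendor certification 2 < 3 → not met
7. signage compliance review 588 days ago vs limit 540 → not met
8. responsible-vendor training 33 days ago vs limit 30 → not met
9. sale-to-minor violations in the past year 3 > 2 → not met
10. excise tax filing 576 days ago vs limit 540 → not met
11. liquor liability coverage $350,000 < $400,000 → not met
12. excise tax bond $25,000 < $35,000 → not met
Not met: 12 of 12

12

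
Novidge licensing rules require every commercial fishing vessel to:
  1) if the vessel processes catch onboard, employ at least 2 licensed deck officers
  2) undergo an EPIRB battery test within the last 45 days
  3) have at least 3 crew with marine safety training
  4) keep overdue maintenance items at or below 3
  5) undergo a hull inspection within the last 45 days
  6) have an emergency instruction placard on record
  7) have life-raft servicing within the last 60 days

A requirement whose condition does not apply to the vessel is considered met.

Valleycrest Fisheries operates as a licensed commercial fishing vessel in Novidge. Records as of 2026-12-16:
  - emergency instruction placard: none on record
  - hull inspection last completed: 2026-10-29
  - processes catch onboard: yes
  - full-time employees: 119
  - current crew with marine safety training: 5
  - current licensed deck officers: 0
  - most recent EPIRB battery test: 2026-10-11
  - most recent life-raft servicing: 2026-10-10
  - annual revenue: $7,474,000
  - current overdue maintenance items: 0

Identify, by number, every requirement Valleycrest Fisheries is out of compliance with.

1. condition 'processes catch onboard' holds; licensed deck officers 0 < 2 → not met
2. EPIRB battery test 66 days ago vs limit 45 → not met
3. crew with marine safety training 5 ≥ 3 → met
4. overdue maintenance items 0 ≤ 3 → met
5. hull inspection 48 days ago vs limit 45 → not met
6. emergency instruction placard absent → not met
7. life-raft servicing 67 days ago vs limit 60 → not met
Not met: 1, 2, 5, 6, 7

1, 2, 5, 6, 7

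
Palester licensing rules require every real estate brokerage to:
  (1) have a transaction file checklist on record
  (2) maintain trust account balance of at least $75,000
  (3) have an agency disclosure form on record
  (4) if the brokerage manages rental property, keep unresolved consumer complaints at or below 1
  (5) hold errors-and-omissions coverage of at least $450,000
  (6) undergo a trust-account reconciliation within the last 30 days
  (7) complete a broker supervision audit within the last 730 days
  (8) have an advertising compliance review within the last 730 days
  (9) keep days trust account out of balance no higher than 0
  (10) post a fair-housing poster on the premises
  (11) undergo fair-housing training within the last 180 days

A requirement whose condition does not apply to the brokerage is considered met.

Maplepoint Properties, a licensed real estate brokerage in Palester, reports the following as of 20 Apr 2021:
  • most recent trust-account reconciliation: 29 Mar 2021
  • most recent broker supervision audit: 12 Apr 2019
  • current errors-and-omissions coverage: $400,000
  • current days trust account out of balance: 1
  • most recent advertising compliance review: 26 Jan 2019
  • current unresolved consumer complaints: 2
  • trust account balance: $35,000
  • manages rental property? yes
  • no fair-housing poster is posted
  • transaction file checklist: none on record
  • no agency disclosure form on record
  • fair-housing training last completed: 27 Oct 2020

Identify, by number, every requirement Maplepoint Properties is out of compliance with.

1. transaction file checklist absent → not met
2. trust account balance $35,000 < $75,000 → not met
3. agency disclosure form absent → not met
4. condition 'manages rental property' holds; unresolved consumer complaints 2 > 1 → not met
5. errors-and-omissions coverage $400,000 < $450,000 → not met
6. trust-account reconciliation 22 days ago vs limit 30 → met
7. broker supervision audit 739 days ago vs limit 730 → not met
8. advertising compliance review 815 days ago vs limit 730 → not met
9. days trust account out of balance 1 > 0 → not met
10. fair-housing poster absent → not met
11. fair-housing training 175 days ago vs limit 180 → met
Not met: 1, 2, 3, 4, 5, 7, 8, 9, 10

1, 2, 3, 4, 5, 7, 8, 9, 10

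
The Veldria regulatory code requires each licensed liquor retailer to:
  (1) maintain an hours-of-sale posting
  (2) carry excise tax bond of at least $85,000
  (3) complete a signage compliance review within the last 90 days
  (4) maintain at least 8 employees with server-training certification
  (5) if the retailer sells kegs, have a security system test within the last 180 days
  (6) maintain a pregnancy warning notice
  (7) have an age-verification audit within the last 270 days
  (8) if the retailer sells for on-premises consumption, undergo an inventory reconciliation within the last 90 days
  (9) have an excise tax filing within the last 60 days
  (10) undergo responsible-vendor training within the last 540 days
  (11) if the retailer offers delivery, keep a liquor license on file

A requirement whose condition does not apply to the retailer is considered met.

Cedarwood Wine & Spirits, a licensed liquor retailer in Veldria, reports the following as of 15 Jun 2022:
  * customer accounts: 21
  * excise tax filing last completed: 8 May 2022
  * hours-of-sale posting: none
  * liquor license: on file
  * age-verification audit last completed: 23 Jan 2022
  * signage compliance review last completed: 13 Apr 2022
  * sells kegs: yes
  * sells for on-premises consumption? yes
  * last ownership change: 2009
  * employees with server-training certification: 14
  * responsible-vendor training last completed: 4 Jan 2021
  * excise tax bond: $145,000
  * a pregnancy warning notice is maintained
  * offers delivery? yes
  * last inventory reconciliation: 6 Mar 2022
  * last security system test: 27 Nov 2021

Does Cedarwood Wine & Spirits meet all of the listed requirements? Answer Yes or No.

No

1. hours-of-sale posting absent → not met
2. excise tax bond $145,000 ≥ $85,000 → met
3. signage compliance review 63 days ago vs limit 90 → met
4. employees with server-training certification 14 ≥ 8 → met
5. condition 'sells kegs' holds; security system test 200 days ago vs limit 180 → not met
6. pregnancy warning notice present → met
7. age-verification audit 143 days ago vs limit 270 → met
8. condition 'sells for on-premises consumption' holds; inventory reconciliation 101 days ago vs limit 90 → not met
9. excise tax filing 38 days ago vs limit 60 → met
10. responsible-vendor training 527 days ago vs limit 540 → met
11. condition 'offers delivery' holds; liquor license present → met
Not met: 1, 5, 8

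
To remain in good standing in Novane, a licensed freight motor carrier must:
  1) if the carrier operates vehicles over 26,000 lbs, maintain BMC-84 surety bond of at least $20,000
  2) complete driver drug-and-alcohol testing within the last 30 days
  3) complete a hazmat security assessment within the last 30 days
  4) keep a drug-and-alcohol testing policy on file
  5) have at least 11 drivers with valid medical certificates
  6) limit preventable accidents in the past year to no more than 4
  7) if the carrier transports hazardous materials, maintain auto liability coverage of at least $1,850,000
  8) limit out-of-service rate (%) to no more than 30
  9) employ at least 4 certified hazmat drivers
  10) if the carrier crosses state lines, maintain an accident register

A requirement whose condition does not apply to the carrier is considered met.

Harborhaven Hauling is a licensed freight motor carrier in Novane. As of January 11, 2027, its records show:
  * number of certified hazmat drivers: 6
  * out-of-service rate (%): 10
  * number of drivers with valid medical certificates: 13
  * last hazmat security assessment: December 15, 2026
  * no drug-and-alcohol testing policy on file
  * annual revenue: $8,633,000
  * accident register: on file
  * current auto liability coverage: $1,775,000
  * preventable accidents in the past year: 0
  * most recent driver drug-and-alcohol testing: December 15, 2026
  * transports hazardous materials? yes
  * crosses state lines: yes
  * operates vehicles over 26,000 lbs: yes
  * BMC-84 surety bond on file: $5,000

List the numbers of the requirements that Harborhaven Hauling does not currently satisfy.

1. condition 'operates vehicles over 26,000 lbs' holds; BMC-84 surety bond $5,000 < $20,000 → not met
2. driver drug-and-alcohol testing 27 days ago vs limit 30 → met
3. hazmat security assessment 27 days ago vs limit 30 → met
4. drug-and-alcohol testing policy absent → not met
5. drivers with valid medical certificates 13 ≥ 11 → met
6. preventable accidents in the past year 0 ≤ 4 → met
7. condition 'transports hazardous materials' holds; auto liability coverage $1,775,000 < $1,850,000 → not met
8. out-of-service rate (%) 10 ≤ 30 → met
9. certified hazmat drivers 6 ≥ 4 → met
10. condition 'crosses state lines' holds; accident register present → met
Not met: 1, 4, 7

1, 4, 7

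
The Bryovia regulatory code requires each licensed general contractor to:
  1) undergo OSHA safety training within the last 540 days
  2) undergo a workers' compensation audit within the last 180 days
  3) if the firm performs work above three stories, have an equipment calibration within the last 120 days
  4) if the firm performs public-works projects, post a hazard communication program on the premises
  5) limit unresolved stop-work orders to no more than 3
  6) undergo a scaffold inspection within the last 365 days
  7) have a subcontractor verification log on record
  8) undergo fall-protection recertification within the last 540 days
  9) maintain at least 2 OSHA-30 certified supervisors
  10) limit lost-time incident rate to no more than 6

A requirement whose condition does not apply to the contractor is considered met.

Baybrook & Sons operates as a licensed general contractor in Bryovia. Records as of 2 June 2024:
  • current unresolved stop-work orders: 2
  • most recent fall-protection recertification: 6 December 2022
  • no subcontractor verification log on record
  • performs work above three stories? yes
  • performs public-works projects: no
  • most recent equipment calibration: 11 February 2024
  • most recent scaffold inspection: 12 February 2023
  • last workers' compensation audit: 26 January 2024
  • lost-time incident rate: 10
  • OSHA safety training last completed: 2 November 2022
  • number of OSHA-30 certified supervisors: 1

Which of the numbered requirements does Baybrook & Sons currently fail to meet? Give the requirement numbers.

1, 6, 7, 8, 9, 10

1. OSHA safety training 578 days ago vs limit 540 → not met
2. workers' compensation audit 128 days ago vs limit 180 → met
3. condition 'performs work above three stories' holds; equipment calibration 112 days ago vs limit 120 → met
4. condition 'performs public-works projects' does not hold → requirement n/a → met
5. unresolved stop-work orders 2 ≤ 3 → met
6. scaffold inspection 476 days ago vs limit 365 → not met
7. subcontractor verification log absent → not met
8. fall-protection recertification 544 days ago vs limit 540 → not met
9. OSHA-30 certified supervisors 1 < 2 → not met
10. lost-time incident rate 10 > 6 → not met
Not met: 1, 6, 7, 8, 9, 10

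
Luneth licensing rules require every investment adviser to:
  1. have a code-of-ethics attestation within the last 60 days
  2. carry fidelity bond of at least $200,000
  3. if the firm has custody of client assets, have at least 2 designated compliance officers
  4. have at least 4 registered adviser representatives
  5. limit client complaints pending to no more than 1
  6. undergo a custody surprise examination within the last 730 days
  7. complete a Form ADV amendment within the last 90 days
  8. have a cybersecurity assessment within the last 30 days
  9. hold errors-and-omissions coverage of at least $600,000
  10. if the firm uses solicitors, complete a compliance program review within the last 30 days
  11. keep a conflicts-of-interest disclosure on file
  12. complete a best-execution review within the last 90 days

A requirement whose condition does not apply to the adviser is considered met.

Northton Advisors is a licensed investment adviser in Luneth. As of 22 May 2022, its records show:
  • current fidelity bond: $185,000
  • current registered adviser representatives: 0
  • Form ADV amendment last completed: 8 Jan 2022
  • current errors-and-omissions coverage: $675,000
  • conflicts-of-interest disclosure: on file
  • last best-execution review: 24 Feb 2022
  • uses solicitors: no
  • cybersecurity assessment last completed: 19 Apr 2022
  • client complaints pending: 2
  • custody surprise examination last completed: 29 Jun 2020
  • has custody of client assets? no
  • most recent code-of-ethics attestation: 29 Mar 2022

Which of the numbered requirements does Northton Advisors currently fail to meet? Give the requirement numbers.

2, 4, 5, 7, 8

1. code-of-ethics attestation 54 days ago vs limit 60 → met
2. fidelity bond $185,000 < $200,000 → not met
3. condition 'has custody of client assets' does not hold → requirement n/a → met
4. registered adviser representatives 0 < 4 → not met
5. client complaints pending 2 > 1 → not met
6. custody surprise examination 692 days ago vs limit 730 → met
7. Form ADV amendment 134 days ago vs limit 90 → not met
8. cybersecurity assessment 33 days ago vs limit 30 → not met
9. errors-and-omissions coverage $675,000 ≥ $600,000 → met
10. condition 'uses solicitors' does not hold → requirement n/a → met
11. conflicts-of-interest disclosure present → met
12. best-execution review 87 days ago vs limit 90 → met
Not met: 2, 4, 5, 7, 8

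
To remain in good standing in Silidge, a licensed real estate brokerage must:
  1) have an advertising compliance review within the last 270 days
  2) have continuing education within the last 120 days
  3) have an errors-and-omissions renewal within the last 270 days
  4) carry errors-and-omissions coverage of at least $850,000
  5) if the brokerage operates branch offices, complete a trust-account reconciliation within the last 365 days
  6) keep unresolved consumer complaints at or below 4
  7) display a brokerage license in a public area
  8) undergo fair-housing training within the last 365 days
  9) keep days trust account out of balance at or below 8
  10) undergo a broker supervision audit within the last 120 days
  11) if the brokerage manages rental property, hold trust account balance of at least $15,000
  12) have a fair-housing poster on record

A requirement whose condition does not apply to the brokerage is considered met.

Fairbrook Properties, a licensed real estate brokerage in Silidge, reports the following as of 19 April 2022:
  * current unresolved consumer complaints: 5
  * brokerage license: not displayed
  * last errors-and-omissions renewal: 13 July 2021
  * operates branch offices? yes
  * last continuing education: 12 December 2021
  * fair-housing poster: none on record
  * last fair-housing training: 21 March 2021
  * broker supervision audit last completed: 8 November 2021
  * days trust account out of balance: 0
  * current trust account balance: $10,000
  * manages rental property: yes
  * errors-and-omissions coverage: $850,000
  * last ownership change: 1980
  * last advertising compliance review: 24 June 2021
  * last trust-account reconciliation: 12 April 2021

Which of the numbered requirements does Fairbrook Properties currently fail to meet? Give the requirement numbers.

1. advertising compliance review 299 days ago vs limit 270 → not met
2. continuing education 128 days ago vs limit 120 → not met
3. errors-and-omissions renewal 280 days ago vs limit 270 → not met
4. errors-and-omissions coverage $850,000 ≥ $850,000 → met
5. condition 'operates branch offices' holds; trust-account reconciliation 372 days ago vs limit 365 → not met
6. unresolved consumer complaints 5 > 4 → not met
7. brokerage license absent → not met
8. fair-housing training 394 days ago vs limit 365 → not met
9. days trust account out of balance 0 ≤ 8 → met
10. broker supervision audit 162 days ago vs limit 120 → not met
11. condition 'manages rental property' holds; trust account balance $10,000 < $15,000 → not met
12. fair-housing poster absent → not met
Not met: 1, 2, 3, 5, 6, 7, 8, 10, 11, 12

1, 2, 3, 5, 6, 7, 8, 10, 11, 12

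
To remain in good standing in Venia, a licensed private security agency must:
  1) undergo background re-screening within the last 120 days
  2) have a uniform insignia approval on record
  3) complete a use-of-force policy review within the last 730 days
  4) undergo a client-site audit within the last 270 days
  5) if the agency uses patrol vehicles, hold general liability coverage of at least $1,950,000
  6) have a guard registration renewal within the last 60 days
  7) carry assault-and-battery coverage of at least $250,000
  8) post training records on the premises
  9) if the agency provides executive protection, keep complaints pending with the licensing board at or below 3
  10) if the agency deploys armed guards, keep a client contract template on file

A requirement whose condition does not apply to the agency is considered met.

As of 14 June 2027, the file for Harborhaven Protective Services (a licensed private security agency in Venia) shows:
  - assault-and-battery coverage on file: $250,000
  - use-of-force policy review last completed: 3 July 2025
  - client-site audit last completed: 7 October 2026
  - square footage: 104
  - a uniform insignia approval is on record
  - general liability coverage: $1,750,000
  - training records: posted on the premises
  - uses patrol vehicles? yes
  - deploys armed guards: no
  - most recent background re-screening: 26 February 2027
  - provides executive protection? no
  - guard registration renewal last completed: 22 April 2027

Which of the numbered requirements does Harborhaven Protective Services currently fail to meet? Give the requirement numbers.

5

1. background re-screening 108 days ago vs limit 120 → met
2. uniform insignia approval present → met
3. use-of-force policy review 711 days ago vs limit 730 → met
4. client-site audit 250 days ago vs limit 270 → met
5. condition 'uses patrol vehicles' holds; general liability coverage $1,750,000 < $1,950,000 → not met
6. guard registration renewal 53 days ago vs limit 60 → met
7. assault-and-battery coverage $250,000 ≥ $250,000 → met
8. training records present → met
9. condition 'provides executive protection' does not hold → requirement n/a → met
10. condition 'deploys armed guards' does not hold → requirement n/a → met
Not met: 5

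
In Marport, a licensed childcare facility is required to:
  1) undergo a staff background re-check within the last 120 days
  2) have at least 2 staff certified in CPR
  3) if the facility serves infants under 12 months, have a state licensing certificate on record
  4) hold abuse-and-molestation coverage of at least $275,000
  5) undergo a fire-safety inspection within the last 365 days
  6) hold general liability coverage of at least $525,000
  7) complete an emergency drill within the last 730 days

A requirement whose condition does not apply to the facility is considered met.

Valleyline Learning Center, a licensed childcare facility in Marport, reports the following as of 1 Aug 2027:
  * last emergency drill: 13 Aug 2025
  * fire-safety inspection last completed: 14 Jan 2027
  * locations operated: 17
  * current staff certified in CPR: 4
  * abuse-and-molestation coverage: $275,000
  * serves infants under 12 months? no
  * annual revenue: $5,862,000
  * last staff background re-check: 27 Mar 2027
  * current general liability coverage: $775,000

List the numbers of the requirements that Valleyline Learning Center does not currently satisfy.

1. staff background re-check 127 days ago vs limit 120 → not met
2. staff certified in CPR 4 ≥ 2 → met
3. condition 'serves infants under 12 months' does not hold → requirement n/a → met
4. abuse-and-molestation coverage $275,000 ≥ $275,000 → met
5. fire-safety inspection 199 days ago vs limit 365 → met
6. general liability coverage $775,000 ≥ $525,000 → met
7. emergency drill 718 days ago vs limit 730 → met
Not met: 1

1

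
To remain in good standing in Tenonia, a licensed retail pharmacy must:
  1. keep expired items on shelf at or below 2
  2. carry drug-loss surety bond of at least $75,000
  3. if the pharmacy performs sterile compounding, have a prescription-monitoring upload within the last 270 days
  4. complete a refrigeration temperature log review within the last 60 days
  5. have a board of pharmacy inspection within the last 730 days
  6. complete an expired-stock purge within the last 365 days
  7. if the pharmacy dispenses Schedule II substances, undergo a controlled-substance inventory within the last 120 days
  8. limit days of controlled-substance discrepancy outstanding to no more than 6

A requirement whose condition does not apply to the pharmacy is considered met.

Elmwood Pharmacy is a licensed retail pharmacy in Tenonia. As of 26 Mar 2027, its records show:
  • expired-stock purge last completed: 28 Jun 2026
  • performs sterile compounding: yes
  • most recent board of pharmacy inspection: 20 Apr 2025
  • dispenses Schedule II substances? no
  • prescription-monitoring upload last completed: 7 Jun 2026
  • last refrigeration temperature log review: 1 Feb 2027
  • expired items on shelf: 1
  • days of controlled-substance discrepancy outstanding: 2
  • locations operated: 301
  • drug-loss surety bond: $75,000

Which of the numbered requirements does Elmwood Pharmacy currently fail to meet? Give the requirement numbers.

3

1. expired items on shelf 1 ≤ 2 → met
2. drug-loss surety bond $75,000 ≥ $75,000 → met
3. condition 'performs sterile compounding' holds; prescription-monitoring upload 292 days ago vs limit 270 → not met
4. refrigeration temperature log review 53 days ago vs limit 60 → met
5. board of pharmacy inspection 705 days ago vs limit 730 → met
6. expired-stock purge 271 days ago vs limit 365 → met
7. condition 'dispenses Schedule II substances' does not hold → requirement n/a → met
8. days of controlled-substance discrepancy outstanding 2 ≤ 6 → met
Not met: 3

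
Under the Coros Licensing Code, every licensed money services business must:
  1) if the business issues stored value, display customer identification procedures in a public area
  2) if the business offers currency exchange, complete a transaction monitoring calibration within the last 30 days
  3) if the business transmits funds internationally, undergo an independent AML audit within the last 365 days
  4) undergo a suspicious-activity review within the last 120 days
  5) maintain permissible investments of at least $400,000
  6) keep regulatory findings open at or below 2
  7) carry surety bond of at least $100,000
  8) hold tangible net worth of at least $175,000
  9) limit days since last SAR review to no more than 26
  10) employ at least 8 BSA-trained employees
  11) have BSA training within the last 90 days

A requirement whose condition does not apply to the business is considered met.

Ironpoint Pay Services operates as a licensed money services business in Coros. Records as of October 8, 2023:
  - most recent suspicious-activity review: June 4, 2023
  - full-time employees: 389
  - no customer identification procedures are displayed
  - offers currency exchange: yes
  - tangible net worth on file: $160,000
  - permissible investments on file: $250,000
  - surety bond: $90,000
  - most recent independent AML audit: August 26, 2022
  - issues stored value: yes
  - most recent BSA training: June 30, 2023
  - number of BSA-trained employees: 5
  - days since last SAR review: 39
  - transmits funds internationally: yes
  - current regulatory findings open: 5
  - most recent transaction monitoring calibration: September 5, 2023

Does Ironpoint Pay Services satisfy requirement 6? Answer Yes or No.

No

6. regulatory findings open 5 > 2 → not met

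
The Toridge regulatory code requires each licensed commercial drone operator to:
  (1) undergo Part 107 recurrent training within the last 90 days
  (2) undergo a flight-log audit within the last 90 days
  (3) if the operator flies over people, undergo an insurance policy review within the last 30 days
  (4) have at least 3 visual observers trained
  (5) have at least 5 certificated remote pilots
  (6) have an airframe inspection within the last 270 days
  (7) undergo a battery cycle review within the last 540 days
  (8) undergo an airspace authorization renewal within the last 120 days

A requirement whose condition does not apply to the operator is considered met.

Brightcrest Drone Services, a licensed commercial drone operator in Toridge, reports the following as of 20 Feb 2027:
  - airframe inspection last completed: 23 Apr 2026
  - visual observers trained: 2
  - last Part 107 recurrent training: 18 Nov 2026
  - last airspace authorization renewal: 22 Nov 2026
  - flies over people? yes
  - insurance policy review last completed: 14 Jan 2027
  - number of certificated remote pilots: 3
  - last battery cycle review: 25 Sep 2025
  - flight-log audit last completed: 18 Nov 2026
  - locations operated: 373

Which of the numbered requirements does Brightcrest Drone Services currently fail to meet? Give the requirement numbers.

1, 2, 3, 4, 5, 6

1. Part 107 recurrent training 94 days ago vs limit 90 → not met
2. flight-log audit 94 days ago vs limit 90 → not met
3. condition 'flies over people' holds; insurance policy review 37 days ago vs limit 30 → not met
4. visual observers trained 2 < 3 → not met
5. certificated remote pilots 3 < 5 → not met
6. airframe inspection 303 days ago vs limit 270 → not met
7. battery cycle review 513 days ago vs limit 540 → met
8. airspace authorization renewal 90 days ago vs limit 120 → met
Not met: 1, 2, 3, 4, 5, 6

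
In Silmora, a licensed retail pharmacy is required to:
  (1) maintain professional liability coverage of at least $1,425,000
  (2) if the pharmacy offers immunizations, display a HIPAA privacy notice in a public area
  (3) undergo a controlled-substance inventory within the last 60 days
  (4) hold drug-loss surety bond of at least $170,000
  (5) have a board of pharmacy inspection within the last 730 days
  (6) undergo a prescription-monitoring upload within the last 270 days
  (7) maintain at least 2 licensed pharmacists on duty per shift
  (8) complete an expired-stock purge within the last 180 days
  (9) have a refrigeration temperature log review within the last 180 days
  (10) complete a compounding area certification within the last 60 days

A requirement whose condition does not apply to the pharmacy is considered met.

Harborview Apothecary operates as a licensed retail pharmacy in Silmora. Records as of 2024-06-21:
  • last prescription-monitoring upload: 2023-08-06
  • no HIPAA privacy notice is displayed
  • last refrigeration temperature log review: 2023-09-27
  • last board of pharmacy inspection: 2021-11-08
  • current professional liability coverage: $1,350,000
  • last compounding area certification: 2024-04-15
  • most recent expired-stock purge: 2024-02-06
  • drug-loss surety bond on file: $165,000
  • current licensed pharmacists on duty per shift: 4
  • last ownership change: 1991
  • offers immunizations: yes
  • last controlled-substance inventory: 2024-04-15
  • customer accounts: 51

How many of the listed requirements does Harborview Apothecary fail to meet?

1. professional liability coverage $1,350,000 < $1,425,000 → not met
2. condition 'offers immunizations' holds; HIPAA privacy notice absent → not met
3. controlled-substance inventory 67 days ago vs limit 60 → not met
4. drug-loss surety bond $165,000 < $170,000 → not met
5. board of pharmacy inspection 956 days ago vs limit 730 → not met
6. prescription-monitoring upload 320 days ago vs limit 270 → not met
7. licensed pharmacists on duty per shift 4 ≥ 2 → met
8. expired-stock purge 136 days ago vs limit 180 → met
9. refrigeration temperature log review 268 days ago vs limit 180 → not met
10. compounding area certification 67 days ago vs limit 60 → not met
Not met: 8 of 10

8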